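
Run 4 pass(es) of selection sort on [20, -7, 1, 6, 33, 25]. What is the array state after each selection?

Pass 1: Select minimum -7 at index 1, swap -> [-7, 20, 1, 6, 33, 25]
Pass 2: Select minimum 1 at index 2, swap -> [-7, 1, 20, 6, 33, 25]
Pass 3: Select minimum 6 at index 3, swap -> [-7, 1, 6, 20, 33, 25]
Pass 4: Select minimum 20 at index 3, swap -> [-7, 1, 6, 20, 33, 25]


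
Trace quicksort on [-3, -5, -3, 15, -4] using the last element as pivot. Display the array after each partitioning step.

Partition 1: pivot=-4 at index 1 -> [-5, -4, -3, 15, -3]
Partition 2: pivot=-3 at index 3 -> [-5, -4, -3, -3, 15]


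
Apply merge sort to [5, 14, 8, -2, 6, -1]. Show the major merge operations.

Divide and conquer:
  Merge [14] + [8] -> [8, 14]
  Merge [5] + [8, 14] -> [5, 8, 14]
  Merge [6] + [-1] -> [-1, 6]
  Merge [-2] + [-1, 6] -> [-2, -1, 6]
  Merge [5, 8, 14] + [-2, -1, 6] -> [-2, -1, 5, 6, 8, 14]


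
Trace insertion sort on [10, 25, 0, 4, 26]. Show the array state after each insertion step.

First element 10 is already 'sorted'
Insert 25: shifted 0 elements -> [10, 25, 0, 4, 26]
Insert 0: shifted 2 elements -> [0, 10, 25, 4, 26]
Insert 4: shifted 2 elements -> [0, 4, 10, 25, 26]
Insert 26: shifted 0 elements -> [0, 4, 10, 25, 26]


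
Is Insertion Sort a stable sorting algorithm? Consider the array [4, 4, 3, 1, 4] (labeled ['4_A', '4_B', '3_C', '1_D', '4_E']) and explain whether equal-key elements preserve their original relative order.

Trace Insertion Sort on the labeled array (the key is the number; the letter only tracks identity):
  Insert 4_B at index 1: [4_A, 4_B, 3_C, 1_D, 4_E]
  Insert 3_C at index 0: [3_C, 4_A, 4_B, 1_D, 4_E]
  Insert 1_D at index 0: [1_D, 3_C, 4_A, 4_B, 4_E]
  Insert 4_E at index 4: [1_D, 3_C, 4_A, 4_B, 4_E]
Final order: [1_D, 3_C, 4_A, 4_B, 4_E]
Equal keys:
  value 4: originally 4_A, 4_B, 4_E; after sorting 4_A, 4_B, 4_E -> order preserved
All equal keys kept their original relative order. Insertion Sort is stable: elements are shifted only while they are strictly greater than the key, so a key is inserted after any equal elements already placed.
Answer: Stable


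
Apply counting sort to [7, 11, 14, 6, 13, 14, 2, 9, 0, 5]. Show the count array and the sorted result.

Count array: [1, 0, 1, 0, 0, 1, 1, 1, 0, 1, 0, 1, 0, 1, 2]
(count[i] = number of elements equal to i)
Cumulative count: [1, 1, 2, 2, 2, 3, 4, 5, 5, 6, 6, 7, 7, 8, 10]
Sorted: [0, 2, 5, 6, 7, 9, 11, 13, 14, 14]


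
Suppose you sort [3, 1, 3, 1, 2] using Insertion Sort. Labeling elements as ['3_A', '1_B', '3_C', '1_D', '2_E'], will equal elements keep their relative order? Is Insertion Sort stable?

Trace Insertion Sort on the labeled array (the key is the number; the letter only tracks identity):
  Insert 1_B at index 0: [1_B, 3_A, 3_C, 1_D, 2_E]
  Insert 3_C at index 2: [1_B, 3_A, 3_C, 1_D, 2_E]
  Insert 1_D at index 1: [1_B, 1_D, 3_A, 3_C, 2_E]
  Insert 2_E at index 2: [1_B, 1_D, 2_E, 3_A, 3_C]
Final order: [1_B, 1_D, 2_E, 3_A, 3_C]
Equal keys:
  value 1: originally 1_B, 1_D; after sorting 1_B, 1_D -> order preserved
  value 3: originally 3_A, 3_C; after sorting 3_A, 3_C -> order preserved
All equal keys kept their original relative order. Insertion Sort is stable: elements are shifted only while they are strictly greater than the key, so a key is inserted after any equal elements already placed.
Answer: Stable


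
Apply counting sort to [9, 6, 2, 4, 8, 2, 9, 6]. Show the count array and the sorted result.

Count array: [0, 0, 2, 0, 1, 0, 2, 0, 1, 2]
(count[i] = number of elements equal to i)
Cumulative count: [0, 0, 2, 2, 3, 3, 5, 5, 6, 8]
Sorted: [2, 2, 4, 6, 6, 8, 9, 9]


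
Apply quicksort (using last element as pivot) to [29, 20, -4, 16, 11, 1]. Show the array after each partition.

Partition 1: pivot=1 at index 1 -> [-4, 1, 29, 16, 11, 20]
Partition 2: pivot=20 at index 4 -> [-4, 1, 16, 11, 20, 29]
Partition 3: pivot=11 at index 2 -> [-4, 1, 11, 16, 20, 29]


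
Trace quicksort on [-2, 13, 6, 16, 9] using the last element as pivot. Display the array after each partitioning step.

Partition 1: pivot=9 at index 2 -> [-2, 6, 9, 16, 13]
Partition 2: pivot=6 at index 1 -> [-2, 6, 9, 16, 13]
Partition 3: pivot=13 at index 3 -> [-2, 6, 9, 13, 16]


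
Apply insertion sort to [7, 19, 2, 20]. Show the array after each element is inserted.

First element 7 is already 'sorted'
Insert 19: shifted 0 elements -> [7, 19, 2, 20]
Insert 2: shifted 2 elements -> [2, 7, 19, 20]
Insert 20: shifted 0 elements -> [2, 7, 19, 20]


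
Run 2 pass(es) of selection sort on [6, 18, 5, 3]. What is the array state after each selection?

Pass 1: Select minimum 3 at index 3, swap -> [3, 18, 5, 6]
Pass 2: Select minimum 5 at index 2, swap -> [3, 5, 18, 6]


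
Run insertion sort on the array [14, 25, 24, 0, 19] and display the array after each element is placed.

First element 14 is already 'sorted'
Insert 25: shifted 0 elements -> [14, 25, 24, 0, 19]
Insert 24: shifted 1 elements -> [14, 24, 25, 0, 19]
Insert 0: shifted 3 elements -> [0, 14, 24, 25, 19]
Insert 19: shifted 2 elements -> [0, 14, 19, 24, 25]


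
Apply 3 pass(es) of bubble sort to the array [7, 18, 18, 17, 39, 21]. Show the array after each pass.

After pass 1: [7, 18, 17, 18, 21, 39] (2 swaps)
After pass 2: [7, 17, 18, 18, 21, 39] (1 swaps)
After pass 3: [7, 17, 18, 18, 21, 39] (0 swaps)
Total swaps: 3


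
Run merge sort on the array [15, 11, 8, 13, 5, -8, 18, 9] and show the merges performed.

Divide and conquer:
  Merge [15] + [11] -> [11, 15]
  Merge [8] + [13] -> [8, 13]
  Merge [11, 15] + [8, 13] -> [8, 11, 13, 15]
  Merge [5] + [-8] -> [-8, 5]
  Merge [18] + [9] -> [9, 18]
  Merge [-8, 5] + [9, 18] -> [-8, 5, 9, 18]
  Merge [8, 11, 13, 15] + [-8, 5, 9, 18] -> [-8, 5, 8, 9, 11, 13, 15, 18]


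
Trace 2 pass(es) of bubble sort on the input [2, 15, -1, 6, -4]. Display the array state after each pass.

After pass 1: [2, -1, 6, -4, 15] (3 swaps)
After pass 2: [-1, 2, -4, 6, 15] (2 swaps)
Total swaps: 5


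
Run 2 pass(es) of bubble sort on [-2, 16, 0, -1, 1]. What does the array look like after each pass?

After pass 1: [-2, 0, -1, 1, 16] (3 swaps)
After pass 2: [-2, -1, 0, 1, 16] (1 swaps)
Total swaps: 4


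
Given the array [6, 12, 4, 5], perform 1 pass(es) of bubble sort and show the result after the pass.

After pass 1: [6, 4, 5, 12] (2 swaps)
Total swaps: 2


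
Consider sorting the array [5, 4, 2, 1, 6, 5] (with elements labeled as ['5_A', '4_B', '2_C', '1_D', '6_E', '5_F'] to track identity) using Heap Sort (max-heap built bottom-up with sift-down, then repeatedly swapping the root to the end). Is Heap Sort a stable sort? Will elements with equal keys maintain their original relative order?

Trace Heap Sort on the labeled array (the key is the number; the letter only tracks identity):
  Build max-heap: [6_E, 5_A, 5_F, 1_D, 4_B, 2_C]
  Swap root 6_E to index 5, re-heapify first 5 -> [5_A, 4_B, 5_F, 1_D, 2_C, 6_E]
  Swap root 5_A to index 4, re-heapify first 4 -> [5_F, 4_B, 2_C, 1_D, 5_A, 6_E]
  Swap root 5_F to index 3, re-heapify first 3 -> [4_B, 1_D, 2_C, 5_F, 5_A, 6_E]
  Swap root 4_B to index 2, re-heapify first 2 -> [2_C, 1_D, 4_B, 5_F, 5_A, 6_E]
  Swap root 2_C to index 1, re-heapify first 1 -> [1_D, 2_C, 4_B, 5_F, 5_A, 6_E]
Final order: [1_D, 2_C, 4_B, 5_F, 5_A, 6_E]
Equal keys:
  value 5: originally 5_A, 5_F; after sorting 5_F, 5_A -> order changed
Equal keys were reordered, so Heap Sort is not stable: heap construction and root-to-end swaps move elements without regard to the original order of equal keys. (One such input is enough; an unstable sort may happen to preserve order on other inputs, but it gives no guarantee.)
Answer: Not stable


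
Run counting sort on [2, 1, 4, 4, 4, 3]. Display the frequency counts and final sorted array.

Count array: [0, 1, 1, 1, 3]
(count[i] = number of elements equal to i)
Cumulative count: [0, 1, 2, 3, 6]
Sorted: [1, 2, 3, 4, 4, 4]


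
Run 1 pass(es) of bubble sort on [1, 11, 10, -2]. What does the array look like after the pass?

After pass 1: [1, 10, -2, 11] (2 swaps)
Total swaps: 2


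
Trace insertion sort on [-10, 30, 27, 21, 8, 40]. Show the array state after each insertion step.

First element -10 is already 'sorted'
Insert 30: shifted 0 elements -> [-10, 30, 27, 21, 8, 40]
Insert 27: shifted 1 elements -> [-10, 27, 30, 21, 8, 40]
Insert 21: shifted 2 elements -> [-10, 21, 27, 30, 8, 40]
Insert 8: shifted 3 elements -> [-10, 8, 21, 27, 30, 40]
Insert 40: shifted 0 elements -> [-10, 8, 21, 27, 30, 40]


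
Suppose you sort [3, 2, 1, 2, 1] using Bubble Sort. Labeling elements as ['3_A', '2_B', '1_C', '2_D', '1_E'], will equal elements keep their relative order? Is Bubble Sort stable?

Trace Bubble Sort on the labeled array (the key is the number; the letter only tracks identity):
  After pass 1: [2_B, 1_C, 2_D, 1_E, 3_A]
  After pass 2: [1_C, 2_B, 1_E, 2_D, 3_A]
  After pass 3: [1_C, 1_E, 2_B, 2_D, 3_A]
  After pass 4: [1_C, 1_E, 2_B, 2_D, 3_A] (no swaps, done)
Final order: [1_C, 1_E, 2_B, 2_D, 3_A]
Equal keys:
  value 1: originally 1_C, 1_E; after sorting 1_C, 1_E -> order preserved
  value 2: originally 2_B, 2_D; after sorting 2_B, 2_D -> order preserved
All equal keys kept their original relative order. Bubble Sort is stable: it only swaps adjacent elements when the left one is strictly greater, so equal keys never move past each other.
Answer: Stable


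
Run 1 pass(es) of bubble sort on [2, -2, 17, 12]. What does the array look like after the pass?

After pass 1: [-2, 2, 12, 17] (2 swaps)
Total swaps: 2


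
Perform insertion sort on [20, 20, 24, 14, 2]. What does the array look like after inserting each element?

First element 20 is already 'sorted'
Insert 20: shifted 0 elements -> [20, 20, 24, 14, 2]
Insert 24: shifted 0 elements -> [20, 20, 24, 14, 2]
Insert 14: shifted 3 elements -> [14, 20, 20, 24, 2]
Insert 2: shifted 4 elements -> [2, 14, 20, 20, 24]


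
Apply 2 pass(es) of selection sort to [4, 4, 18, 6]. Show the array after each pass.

Pass 1: Select minimum 4 at index 0, swap -> [4, 4, 18, 6]
Pass 2: Select minimum 4 at index 1, swap -> [4, 4, 18, 6]


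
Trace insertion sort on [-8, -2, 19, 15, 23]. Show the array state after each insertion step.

First element -8 is already 'sorted'
Insert -2: shifted 0 elements -> [-8, -2, 19, 15, 23]
Insert 19: shifted 0 elements -> [-8, -2, 19, 15, 23]
Insert 15: shifted 1 elements -> [-8, -2, 15, 19, 23]
Insert 23: shifted 0 elements -> [-8, -2, 15, 19, 23]


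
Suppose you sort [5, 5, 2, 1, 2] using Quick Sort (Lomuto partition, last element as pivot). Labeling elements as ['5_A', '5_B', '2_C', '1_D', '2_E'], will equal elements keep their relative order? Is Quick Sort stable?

Trace Quick Sort on the labeled array (the key is the number; the letter only tracks identity):
  Partition indices 0..4 around pivot 2_E -> [2_C, 1_D, 2_E, 5_B, 5_A]
  Partition indices 0..1 around pivot 1_D -> [1_D, 2_C, 2_E, 5_B, 5_A]
  Partition indices 3..4 around pivot 5_A -> [1_D, 2_C, 2_E, 5_B, 5_A]
Final order: [1_D, 2_C, 2_E, 5_B, 5_A]
Equal keys:
  value 2: originally 2_C, 2_E; after sorting 2_C, 2_E -> order preserved
  value 5: originally 5_A, 5_B; after sorting 5_B, 5_A -> order changed
Equal keys were reordered, so Quick Sort is not stable: partition swaps elements across long distances and can reorder equal keys. (One such input is enough; an unstable sort may happen to preserve order on other inputs, but it gives no guarantee.)
Answer: Not stable


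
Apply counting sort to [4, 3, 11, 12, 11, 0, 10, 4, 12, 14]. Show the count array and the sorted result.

Count array: [1, 0, 0, 1, 2, 0, 0, 0, 0, 0, 1, 2, 2, 0, 1]
(count[i] = number of elements equal to i)
Cumulative count: [1, 1, 1, 2, 4, 4, 4, 4, 4, 4, 5, 7, 9, 9, 10]
Sorted: [0, 3, 4, 4, 10, 11, 11, 12, 12, 14]


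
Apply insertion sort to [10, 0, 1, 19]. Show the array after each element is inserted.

First element 10 is already 'sorted'
Insert 0: shifted 1 elements -> [0, 10, 1, 19]
Insert 1: shifted 1 elements -> [0, 1, 10, 19]
Insert 19: shifted 0 elements -> [0, 1, 10, 19]


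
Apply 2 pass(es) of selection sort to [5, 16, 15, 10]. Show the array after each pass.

Pass 1: Select minimum 5 at index 0, swap -> [5, 16, 15, 10]
Pass 2: Select minimum 10 at index 3, swap -> [5, 10, 15, 16]


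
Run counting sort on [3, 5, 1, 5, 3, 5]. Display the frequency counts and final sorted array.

Count array: [0, 1, 0, 2, 0, 3]
(count[i] = number of elements equal to i)
Cumulative count: [0, 1, 1, 3, 3, 6]
Sorted: [1, 3, 3, 5, 5, 5]


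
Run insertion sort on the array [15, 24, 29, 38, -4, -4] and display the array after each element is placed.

First element 15 is already 'sorted'
Insert 24: shifted 0 elements -> [15, 24, 29, 38, -4, -4]
Insert 29: shifted 0 elements -> [15, 24, 29, 38, -4, -4]
Insert 38: shifted 0 elements -> [15, 24, 29, 38, -4, -4]
Insert -4: shifted 4 elements -> [-4, 15, 24, 29, 38, -4]
Insert -4: shifted 4 elements -> [-4, -4, 15, 24, 29, 38]


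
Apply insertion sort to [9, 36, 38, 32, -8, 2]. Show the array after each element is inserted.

First element 9 is already 'sorted'
Insert 36: shifted 0 elements -> [9, 36, 38, 32, -8, 2]
Insert 38: shifted 0 elements -> [9, 36, 38, 32, -8, 2]
Insert 32: shifted 2 elements -> [9, 32, 36, 38, -8, 2]
Insert -8: shifted 4 elements -> [-8, 9, 32, 36, 38, 2]
Insert 2: shifted 4 elements -> [-8, 2, 9, 32, 36, 38]


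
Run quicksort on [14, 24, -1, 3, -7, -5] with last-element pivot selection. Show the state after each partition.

Partition 1: pivot=-5 at index 1 -> [-7, -5, -1, 3, 14, 24]
Partition 2: pivot=24 at index 5 -> [-7, -5, -1, 3, 14, 24]
Partition 3: pivot=14 at index 4 -> [-7, -5, -1, 3, 14, 24]
Partition 4: pivot=3 at index 3 -> [-7, -5, -1, 3, 14, 24]


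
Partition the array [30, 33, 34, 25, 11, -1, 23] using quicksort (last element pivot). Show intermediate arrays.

Partition 1: pivot=23 at index 2 -> [11, -1, 23, 25, 30, 33, 34]
Partition 2: pivot=-1 at index 0 -> [-1, 11, 23, 25, 30, 33, 34]
Partition 3: pivot=34 at index 6 -> [-1, 11, 23, 25, 30, 33, 34]
Partition 4: pivot=33 at index 5 -> [-1, 11, 23, 25, 30, 33, 34]
Partition 5: pivot=30 at index 4 -> [-1, 11, 23, 25, 30, 33, 34]


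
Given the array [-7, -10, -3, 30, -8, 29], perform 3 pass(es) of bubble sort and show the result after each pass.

After pass 1: [-10, -7, -3, -8, 29, 30] (3 swaps)
After pass 2: [-10, -7, -8, -3, 29, 30] (1 swaps)
After pass 3: [-10, -8, -7, -3, 29, 30] (1 swaps)
Total swaps: 5


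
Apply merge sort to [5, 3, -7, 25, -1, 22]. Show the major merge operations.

Divide and conquer:
  Merge [3] + [-7] -> [-7, 3]
  Merge [5] + [-7, 3] -> [-7, 3, 5]
  Merge [-1] + [22] -> [-1, 22]
  Merge [25] + [-1, 22] -> [-1, 22, 25]
  Merge [-7, 3, 5] + [-1, 22, 25] -> [-7, -1, 3, 5, 22, 25]


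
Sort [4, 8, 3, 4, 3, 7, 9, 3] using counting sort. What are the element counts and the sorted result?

Count array: [0, 0, 0, 3, 2, 0, 0, 1, 1, 1]
(count[i] = number of elements equal to i)
Cumulative count: [0, 0, 0, 3, 5, 5, 5, 6, 7, 8]
Sorted: [3, 3, 3, 4, 4, 7, 8, 9]


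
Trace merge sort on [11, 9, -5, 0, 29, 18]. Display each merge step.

Divide and conquer:
  Merge [9] + [-5] -> [-5, 9]
  Merge [11] + [-5, 9] -> [-5, 9, 11]
  Merge [29] + [18] -> [18, 29]
  Merge [0] + [18, 29] -> [0, 18, 29]
  Merge [-5, 9, 11] + [0, 18, 29] -> [-5, 0, 9, 11, 18, 29]


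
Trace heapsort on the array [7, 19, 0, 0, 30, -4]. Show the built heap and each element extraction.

Build heap: [30, 19, 0, 0, 7, -4]
Extract 30: [19, 7, 0, 0, -4, 30]
Extract 19: [7, 0, 0, -4, 19, 30]
Extract 7: [0, -4, 0, 7, 19, 30]
Extract 0: [0, -4, 0, 7, 19, 30]
Extract 0: [-4, 0, 0, 7, 19, 30]


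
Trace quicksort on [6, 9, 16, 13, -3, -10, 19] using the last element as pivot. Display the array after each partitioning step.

Partition 1: pivot=19 at index 6 -> [6, 9, 16, 13, -3, -10, 19]
Partition 2: pivot=-10 at index 0 -> [-10, 9, 16, 13, -3, 6, 19]
Partition 3: pivot=6 at index 2 -> [-10, -3, 6, 13, 9, 16, 19]
Partition 4: pivot=16 at index 5 -> [-10, -3, 6, 13, 9, 16, 19]
Partition 5: pivot=9 at index 3 -> [-10, -3, 6, 9, 13, 16, 19]


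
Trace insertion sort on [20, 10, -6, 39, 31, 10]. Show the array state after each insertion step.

First element 20 is already 'sorted'
Insert 10: shifted 1 elements -> [10, 20, -6, 39, 31, 10]
Insert -6: shifted 2 elements -> [-6, 10, 20, 39, 31, 10]
Insert 39: shifted 0 elements -> [-6, 10, 20, 39, 31, 10]
Insert 31: shifted 1 elements -> [-6, 10, 20, 31, 39, 10]
Insert 10: shifted 3 elements -> [-6, 10, 10, 20, 31, 39]


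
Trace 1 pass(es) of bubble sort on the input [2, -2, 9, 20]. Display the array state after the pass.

After pass 1: [-2, 2, 9, 20] (1 swaps)
Total swaps: 1


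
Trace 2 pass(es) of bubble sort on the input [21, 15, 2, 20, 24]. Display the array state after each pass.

After pass 1: [15, 2, 20, 21, 24] (3 swaps)
After pass 2: [2, 15, 20, 21, 24] (1 swaps)
Total swaps: 4


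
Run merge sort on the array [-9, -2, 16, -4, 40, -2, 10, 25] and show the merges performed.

Divide and conquer:
  Merge [-9] + [-2] -> [-9, -2]
  Merge [16] + [-4] -> [-4, 16]
  Merge [-9, -2] + [-4, 16] -> [-9, -4, -2, 16]
  Merge [40] + [-2] -> [-2, 40]
  Merge [10] + [25] -> [10, 25]
  Merge [-2, 40] + [10, 25] -> [-2, 10, 25, 40]
  Merge [-9, -4, -2, 16] + [-2, 10, 25, 40] -> [-9, -4, -2, -2, 10, 16, 25, 40]


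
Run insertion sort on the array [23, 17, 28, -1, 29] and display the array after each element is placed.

First element 23 is already 'sorted'
Insert 17: shifted 1 elements -> [17, 23, 28, -1, 29]
Insert 28: shifted 0 elements -> [17, 23, 28, -1, 29]
Insert -1: shifted 3 elements -> [-1, 17, 23, 28, 29]
Insert 29: shifted 0 elements -> [-1, 17, 23, 28, 29]


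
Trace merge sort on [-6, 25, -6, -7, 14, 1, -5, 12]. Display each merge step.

Divide and conquer:
  Merge [-6] + [25] -> [-6, 25]
  Merge [-6] + [-7] -> [-7, -6]
  Merge [-6, 25] + [-7, -6] -> [-7, -6, -6, 25]
  Merge [14] + [1] -> [1, 14]
  Merge [-5] + [12] -> [-5, 12]
  Merge [1, 14] + [-5, 12] -> [-5, 1, 12, 14]
  Merge [-7, -6, -6, 25] + [-5, 1, 12, 14] -> [-7, -6, -6, -5, 1, 12, 14, 25]


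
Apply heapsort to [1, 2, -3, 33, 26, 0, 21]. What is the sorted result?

Build heap: [33, 26, 21, 2, 1, 0, -3]
Extract 33: [26, 2, 21, -3, 1, 0, 33]
Extract 26: [21, 2, 0, -3, 1, 26, 33]
Extract 21: [2, 1, 0, -3, 21, 26, 33]
Extract 2: [1, -3, 0, 2, 21, 26, 33]
Extract 1: [0, -3, 1, 2, 21, 26, 33]
Extract 0: [-3, 0, 1, 2, 21, 26, 33]


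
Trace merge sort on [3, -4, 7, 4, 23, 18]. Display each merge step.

Divide and conquer:
  Merge [-4] + [7] -> [-4, 7]
  Merge [3] + [-4, 7] -> [-4, 3, 7]
  Merge [23] + [18] -> [18, 23]
  Merge [4] + [18, 23] -> [4, 18, 23]
  Merge [-4, 3, 7] + [4, 18, 23] -> [-4, 3, 4, 7, 18, 23]


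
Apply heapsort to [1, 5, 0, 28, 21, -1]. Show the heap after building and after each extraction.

Build heap: [28, 21, 0, 5, 1, -1]
Extract 28: [21, 5, 0, -1, 1, 28]
Extract 21: [5, 1, 0, -1, 21, 28]
Extract 5: [1, -1, 0, 5, 21, 28]
Extract 1: [0, -1, 1, 5, 21, 28]
Extract 0: [-1, 0, 1, 5, 21, 28]


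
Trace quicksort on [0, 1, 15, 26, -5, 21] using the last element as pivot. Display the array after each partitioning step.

Partition 1: pivot=21 at index 4 -> [0, 1, 15, -5, 21, 26]
Partition 2: pivot=-5 at index 0 -> [-5, 1, 15, 0, 21, 26]
Partition 3: pivot=0 at index 1 -> [-5, 0, 15, 1, 21, 26]
Partition 4: pivot=1 at index 2 -> [-5, 0, 1, 15, 21, 26]


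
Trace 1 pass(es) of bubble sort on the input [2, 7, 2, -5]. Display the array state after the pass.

After pass 1: [2, 2, -5, 7] (2 swaps)
Total swaps: 2


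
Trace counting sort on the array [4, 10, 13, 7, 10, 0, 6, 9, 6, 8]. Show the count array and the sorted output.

Count array: [1, 0, 0, 0, 1, 0, 2, 1, 1, 1, 2, 0, 0, 1]
(count[i] = number of elements equal to i)
Cumulative count: [1, 1, 1, 1, 2, 2, 4, 5, 6, 7, 9, 9, 9, 10]
Sorted: [0, 4, 6, 6, 7, 8, 9, 10, 10, 13]


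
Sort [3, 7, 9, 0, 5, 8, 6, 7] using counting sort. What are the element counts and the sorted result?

Count array: [1, 0, 0, 1, 0, 1, 1, 2, 1, 1]
(count[i] = number of elements equal to i)
Cumulative count: [1, 1, 1, 2, 2, 3, 4, 6, 7, 8]
Sorted: [0, 3, 5, 6, 7, 7, 8, 9]


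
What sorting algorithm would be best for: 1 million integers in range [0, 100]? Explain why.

Best choice: Counting sort
Reason: O(n + k) where k=100 is small; linear time beats O(n log n)


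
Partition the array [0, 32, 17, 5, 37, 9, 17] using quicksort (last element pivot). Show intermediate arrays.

Partition 1: pivot=17 at index 4 -> [0, 17, 5, 9, 17, 32, 37]
Partition 2: pivot=9 at index 2 -> [0, 5, 9, 17, 17, 32, 37]
Partition 3: pivot=5 at index 1 -> [0, 5, 9, 17, 17, 32, 37]
Partition 4: pivot=37 at index 6 -> [0, 5, 9, 17, 17, 32, 37]


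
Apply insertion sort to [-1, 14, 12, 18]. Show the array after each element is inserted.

First element -1 is already 'sorted'
Insert 14: shifted 0 elements -> [-1, 14, 12, 18]
Insert 12: shifted 1 elements -> [-1, 12, 14, 18]
Insert 18: shifted 0 elements -> [-1, 12, 14, 18]


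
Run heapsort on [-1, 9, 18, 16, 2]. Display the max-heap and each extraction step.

Build heap: [18, 16, -1, 9, 2]
Extract 18: [16, 9, -1, 2, 18]
Extract 16: [9, 2, -1, 16, 18]
Extract 9: [2, -1, 9, 16, 18]
Extract 2: [-1, 2, 9, 16, 18]


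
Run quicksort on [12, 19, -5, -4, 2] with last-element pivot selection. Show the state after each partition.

Partition 1: pivot=2 at index 2 -> [-5, -4, 2, 19, 12]
Partition 2: pivot=-4 at index 1 -> [-5, -4, 2, 19, 12]
Partition 3: pivot=12 at index 3 -> [-5, -4, 2, 12, 19]


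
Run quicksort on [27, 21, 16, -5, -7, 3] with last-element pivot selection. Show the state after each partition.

Partition 1: pivot=3 at index 2 -> [-5, -7, 3, 27, 21, 16]
Partition 2: pivot=-7 at index 0 -> [-7, -5, 3, 27, 21, 16]
Partition 3: pivot=16 at index 3 -> [-7, -5, 3, 16, 21, 27]
Partition 4: pivot=27 at index 5 -> [-7, -5, 3, 16, 21, 27]


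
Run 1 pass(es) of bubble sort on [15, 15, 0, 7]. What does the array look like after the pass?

After pass 1: [15, 0, 7, 15] (2 swaps)
Total swaps: 2


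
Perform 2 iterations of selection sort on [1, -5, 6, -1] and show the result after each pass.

Pass 1: Select minimum -5 at index 1, swap -> [-5, 1, 6, -1]
Pass 2: Select minimum -1 at index 3, swap -> [-5, -1, 6, 1]


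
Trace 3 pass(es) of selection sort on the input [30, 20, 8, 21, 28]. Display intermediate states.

Pass 1: Select minimum 8 at index 2, swap -> [8, 20, 30, 21, 28]
Pass 2: Select minimum 20 at index 1, swap -> [8, 20, 30, 21, 28]
Pass 3: Select minimum 21 at index 3, swap -> [8, 20, 21, 30, 28]


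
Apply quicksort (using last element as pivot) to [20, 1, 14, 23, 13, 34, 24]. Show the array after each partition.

Partition 1: pivot=24 at index 5 -> [20, 1, 14, 23, 13, 24, 34]
Partition 2: pivot=13 at index 1 -> [1, 13, 14, 23, 20, 24, 34]
Partition 3: pivot=20 at index 3 -> [1, 13, 14, 20, 23, 24, 34]


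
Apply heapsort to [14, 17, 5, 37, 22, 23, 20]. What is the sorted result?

Build heap: [37, 22, 23, 17, 14, 5, 20]
Extract 37: [23, 22, 20, 17, 14, 5, 37]
Extract 23: [22, 17, 20, 5, 14, 23, 37]
Extract 22: [20, 17, 14, 5, 22, 23, 37]
Extract 20: [17, 5, 14, 20, 22, 23, 37]
Extract 17: [14, 5, 17, 20, 22, 23, 37]
Extract 14: [5, 14, 17, 20, 22, 23, 37]


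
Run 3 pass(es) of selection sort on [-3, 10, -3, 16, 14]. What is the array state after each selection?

Pass 1: Select minimum -3 at index 0, swap -> [-3, 10, -3, 16, 14]
Pass 2: Select minimum -3 at index 2, swap -> [-3, -3, 10, 16, 14]
Pass 3: Select minimum 10 at index 2, swap -> [-3, -3, 10, 16, 14]


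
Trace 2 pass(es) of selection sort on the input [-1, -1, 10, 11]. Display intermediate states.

Pass 1: Select minimum -1 at index 0, swap -> [-1, -1, 10, 11]
Pass 2: Select minimum -1 at index 1, swap -> [-1, -1, 10, 11]


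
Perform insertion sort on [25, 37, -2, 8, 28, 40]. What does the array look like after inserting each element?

First element 25 is already 'sorted'
Insert 37: shifted 0 elements -> [25, 37, -2, 8, 28, 40]
Insert -2: shifted 2 elements -> [-2, 25, 37, 8, 28, 40]
Insert 8: shifted 2 elements -> [-2, 8, 25, 37, 28, 40]
Insert 28: shifted 1 elements -> [-2, 8, 25, 28, 37, 40]
Insert 40: shifted 0 elements -> [-2, 8, 25, 28, 37, 40]


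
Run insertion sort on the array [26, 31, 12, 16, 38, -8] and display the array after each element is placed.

First element 26 is already 'sorted'
Insert 31: shifted 0 elements -> [26, 31, 12, 16, 38, -8]
Insert 12: shifted 2 elements -> [12, 26, 31, 16, 38, -8]
Insert 16: shifted 2 elements -> [12, 16, 26, 31, 38, -8]
Insert 38: shifted 0 elements -> [12, 16, 26, 31, 38, -8]
Insert -8: shifted 5 elements -> [-8, 12, 16, 26, 31, 38]


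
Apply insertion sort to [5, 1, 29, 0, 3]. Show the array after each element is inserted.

First element 5 is already 'sorted'
Insert 1: shifted 1 elements -> [1, 5, 29, 0, 3]
Insert 29: shifted 0 elements -> [1, 5, 29, 0, 3]
Insert 0: shifted 3 elements -> [0, 1, 5, 29, 3]
Insert 3: shifted 2 elements -> [0, 1, 3, 5, 29]


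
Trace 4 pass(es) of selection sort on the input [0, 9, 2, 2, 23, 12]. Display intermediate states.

Pass 1: Select minimum 0 at index 0, swap -> [0, 9, 2, 2, 23, 12]
Pass 2: Select minimum 2 at index 2, swap -> [0, 2, 9, 2, 23, 12]
Pass 3: Select minimum 2 at index 3, swap -> [0, 2, 2, 9, 23, 12]
Pass 4: Select minimum 9 at index 3, swap -> [0, 2, 2, 9, 23, 12]


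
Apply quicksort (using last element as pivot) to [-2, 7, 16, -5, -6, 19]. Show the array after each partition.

Partition 1: pivot=19 at index 5 -> [-2, 7, 16, -5, -6, 19]
Partition 2: pivot=-6 at index 0 -> [-6, 7, 16, -5, -2, 19]
Partition 3: pivot=-2 at index 2 -> [-6, -5, -2, 7, 16, 19]
Partition 4: pivot=16 at index 4 -> [-6, -5, -2, 7, 16, 19]


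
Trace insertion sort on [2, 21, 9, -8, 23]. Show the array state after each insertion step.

First element 2 is already 'sorted'
Insert 21: shifted 0 elements -> [2, 21, 9, -8, 23]
Insert 9: shifted 1 elements -> [2, 9, 21, -8, 23]
Insert -8: shifted 3 elements -> [-8, 2, 9, 21, 23]
Insert 23: shifted 0 elements -> [-8, 2, 9, 21, 23]


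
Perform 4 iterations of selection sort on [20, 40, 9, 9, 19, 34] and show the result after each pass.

Pass 1: Select minimum 9 at index 2, swap -> [9, 40, 20, 9, 19, 34]
Pass 2: Select minimum 9 at index 3, swap -> [9, 9, 20, 40, 19, 34]
Pass 3: Select minimum 19 at index 4, swap -> [9, 9, 19, 40, 20, 34]
Pass 4: Select minimum 20 at index 4, swap -> [9, 9, 19, 20, 40, 34]


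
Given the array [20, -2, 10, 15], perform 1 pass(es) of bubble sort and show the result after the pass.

After pass 1: [-2, 10, 15, 20] (3 swaps)
Total swaps: 3


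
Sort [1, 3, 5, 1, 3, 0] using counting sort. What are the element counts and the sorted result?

Count array: [1, 2, 0, 2, 0, 1]
(count[i] = number of elements equal to i)
Cumulative count: [1, 3, 3, 5, 5, 6]
Sorted: [0, 1, 1, 3, 3, 5]


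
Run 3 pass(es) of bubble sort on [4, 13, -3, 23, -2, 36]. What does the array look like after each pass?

After pass 1: [4, -3, 13, -2, 23, 36] (2 swaps)
After pass 2: [-3, 4, -2, 13, 23, 36] (2 swaps)
After pass 3: [-3, -2, 4, 13, 23, 36] (1 swaps)
Total swaps: 5


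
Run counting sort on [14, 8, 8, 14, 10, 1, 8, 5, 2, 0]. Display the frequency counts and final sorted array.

Count array: [1, 1, 1, 0, 0, 1, 0, 0, 3, 0, 1, 0, 0, 0, 2]
(count[i] = number of elements equal to i)
Cumulative count: [1, 2, 3, 3, 3, 4, 4, 4, 7, 7, 8, 8, 8, 8, 10]
Sorted: [0, 1, 2, 5, 8, 8, 8, 10, 14, 14]


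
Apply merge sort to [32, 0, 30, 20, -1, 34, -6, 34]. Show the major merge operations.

Divide and conquer:
  Merge [32] + [0] -> [0, 32]
  Merge [30] + [20] -> [20, 30]
  Merge [0, 32] + [20, 30] -> [0, 20, 30, 32]
  Merge [-1] + [34] -> [-1, 34]
  Merge [-6] + [34] -> [-6, 34]
  Merge [-1, 34] + [-6, 34] -> [-6, -1, 34, 34]
  Merge [0, 20, 30, 32] + [-6, -1, 34, 34] -> [-6, -1, 0, 20, 30, 32, 34, 34]


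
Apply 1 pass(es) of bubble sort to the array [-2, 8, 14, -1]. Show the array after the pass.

After pass 1: [-2, 8, -1, 14] (1 swaps)
Total swaps: 1


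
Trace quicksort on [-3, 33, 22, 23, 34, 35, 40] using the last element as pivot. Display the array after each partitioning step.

Partition 1: pivot=40 at index 6 -> [-3, 33, 22, 23, 34, 35, 40]
Partition 2: pivot=35 at index 5 -> [-3, 33, 22, 23, 34, 35, 40]
Partition 3: pivot=34 at index 4 -> [-3, 33, 22, 23, 34, 35, 40]
Partition 4: pivot=23 at index 2 -> [-3, 22, 23, 33, 34, 35, 40]
Partition 5: pivot=22 at index 1 -> [-3, 22, 23, 33, 34, 35, 40]


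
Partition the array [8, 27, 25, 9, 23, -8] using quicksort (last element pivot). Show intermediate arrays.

Partition 1: pivot=-8 at index 0 -> [-8, 27, 25, 9, 23, 8]
Partition 2: pivot=8 at index 1 -> [-8, 8, 25, 9, 23, 27]
Partition 3: pivot=27 at index 5 -> [-8, 8, 25, 9, 23, 27]
Partition 4: pivot=23 at index 3 -> [-8, 8, 9, 23, 25, 27]


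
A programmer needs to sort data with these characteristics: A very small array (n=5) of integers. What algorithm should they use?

Best choice: Insertion sort
Reason: For tiny inputs the O(n^2) overhead is negligible and insertion sort has minimal constant factors


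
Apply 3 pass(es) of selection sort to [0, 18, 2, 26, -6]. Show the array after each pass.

Pass 1: Select minimum -6 at index 4, swap -> [-6, 18, 2, 26, 0]
Pass 2: Select minimum 0 at index 4, swap -> [-6, 0, 2, 26, 18]
Pass 3: Select minimum 2 at index 2, swap -> [-6, 0, 2, 26, 18]


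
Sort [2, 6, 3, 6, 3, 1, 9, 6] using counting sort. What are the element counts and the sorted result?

Count array: [0, 1, 1, 2, 0, 0, 3, 0, 0, 1]
(count[i] = number of elements equal to i)
Cumulative count: [0, 1, 2, 4, 4, 4, 7, 7, 7, 8]
Sorted: [1, 2, 3, 3, 6, 6, 6, 9]


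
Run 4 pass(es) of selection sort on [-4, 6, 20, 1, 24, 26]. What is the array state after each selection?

Pass 1: Select minimum -4 at index 0, swap -> [-4, 6, 20, 1, 24, 26]
Pass 2: Select minimum 1 at index 3, swap -> [-4, 1, 20, 6, 24, 26]
Pass 3: Select minimum 6 at index 3, swap -> [-4, 1, 6, 20, 24, 26]
Pass 4: Select minimum 20 at index 3, swap -> [-4, 1, 6, 20, 24, 26]


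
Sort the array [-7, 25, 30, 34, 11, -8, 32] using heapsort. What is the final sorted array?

Build heap: [34, 25, 32, -7, 11, -8, 30]
Extract 34: [32, 25, 30, -7, 11, -8, 34]
Extract 32: [30, 25, -8, -7, 11, 32, 34]
Extract 30: [25, 11, -8, -7, 30, 32, 34]
Extract 25: [11, -7, -8, 25, 30, 32, 34]
Extract 11: [-7, -8, 11, 25, 30, 32, 34]
Extract -7: [-8, -7, 11, 25, 30, 32, 34]


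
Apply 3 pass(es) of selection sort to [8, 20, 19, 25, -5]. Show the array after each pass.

Pass 1: Select minimum -5 at index 4, swap -> [-5, 20, 19, 25, 8]
Pass 2: Select minimum 8 at index 4, swap -> [-5, 8, 19, 25, 20]
Pass 3: Select minimum 19 at index 2, swap -> [-5, 8, 19, 25, 20]


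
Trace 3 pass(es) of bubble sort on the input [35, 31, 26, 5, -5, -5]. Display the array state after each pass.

After pass 1: [31, 26, 5, -5, -5, 35] (5 swaps)
After pass 2: [26, 5, -5, -5, 31, 35] (4 swaps)
After pass 3: [5, -5, -5, 26, 31, 35] (3 swaps)
Total swaps: 12


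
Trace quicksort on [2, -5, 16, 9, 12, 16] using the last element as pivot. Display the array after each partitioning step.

Partition 1: pivot=16 at index 5 -> [2, -5, 16, 9, 12, 16]
Partition 2: pivot=12 at index 3 -> [2, -5, 9, 12, 16, 16]
Partition 3: pivot=9 at index 2 -> [2, -5, 9, 12, 16, 16]
Partition 4: pivot=-5 at index 0 -> [-5, 2, 9, 12, 16, 16]


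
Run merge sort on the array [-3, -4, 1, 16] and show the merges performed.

Divide and conquer:
  Merge [-3] + [-4] -> [-4, -3]
  Merge [1] + [16] -> [1, 16]
  Merge [-4, -3] + [1, 16] -> [-4, -3, 1, 16]


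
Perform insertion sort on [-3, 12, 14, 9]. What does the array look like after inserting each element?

First element -3 is already 'sorted'
Insert 12: shifted 0 elements -> [-3, 12, 14, 9]
Insert 14: shifted 0 elements -> [-3, 12, 14, 9]
Insert 9: shifted 2 elements -> [-3, 9, 12, 14]


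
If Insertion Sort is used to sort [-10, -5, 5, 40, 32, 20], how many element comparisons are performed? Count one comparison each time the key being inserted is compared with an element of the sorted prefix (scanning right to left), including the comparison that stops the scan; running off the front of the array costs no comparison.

Insert -5: -10 <= -5 (stop) = 1 comparison(s) -> [-10, -5, 5, 40, 32, 20]
Insert 5: -5 <= 5 (stop) = 1 comparison(s) -> [-10, -5, 5, 40, 32, 20]
Insert 40: 5 <= 40 (stop) = 1 comparison(s) -> [-10, -5, 5, 40, 32, 20]
Insert 32: 40 > 32 (shift), 5 <= 32 (stop) = 2 comparison(s) -> [-10, -5, 5, 32, 40, 20]
Insert 20: 40 > 20 (shift), 32 > 20 (shift), 5 <= 20 (stop) = 3 comparison(s) -> [-10, -5, 5, 20, 32, 40]
Total comparisons: 1 + 1 + 1 + 2 + 3 = 8


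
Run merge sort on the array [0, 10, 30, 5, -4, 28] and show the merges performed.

Divide and conquer:
  Merge [10] + [30] -> [10, 30]
  Merge [0] + [10, 30] -> [0, 10, 30]
  Merge [-4] + [28] -> [-4, 28]
  Merge [5] + [-4, 28] -> [-4, 5, 28]
  Merge [0, 10, 30] + [-4, 5, 28] -> [-4, 0, 5, 10, 28, 30]


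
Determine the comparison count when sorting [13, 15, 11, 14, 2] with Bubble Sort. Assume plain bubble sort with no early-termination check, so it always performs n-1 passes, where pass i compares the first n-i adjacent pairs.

Pass 1: compare adjacent pairs (0,1)..(3,4) = 4 comparison(s), 3 swap(s) -> [13, 11, 14, 2, 15]
Pass 2: compare adjacent pairs (0,1)..(2,3) = 3 comparison(s), 2 swap(s) -> [11, 13, 2, 14, 15]
Pass 3: compare adjacent pairs (0,1)..(1,2) = 2 comparison(s), 1 swap(s) -> [11, 2, 13, 14, 15]
Pass 4: compare adjacent pairs (0,1)..(0,1) = 1 comparison(s), 1 swap(s) -> [2, 11, 13, 14, 15]
Total comparisons: 4 + 3 + 2 + 1 = 10


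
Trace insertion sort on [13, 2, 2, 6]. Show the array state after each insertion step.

First element 13 is already 'sorted'
Insert 2: shifted 1 elements -> [2, 13, 2, 6]
Insert 2: shifted 1 elements -> [2, 2, 13, 6]
Insert 6: shifted 1 elements -> [2, 2, 6, 13]


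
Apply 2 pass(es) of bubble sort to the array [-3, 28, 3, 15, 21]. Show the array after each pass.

After pass 1: [-3, 3, 15, 21, 28] (3 swaps)
After pass 2: [-3, 3, 15, 21, 28] (0 swaps)
Total swaps: 3


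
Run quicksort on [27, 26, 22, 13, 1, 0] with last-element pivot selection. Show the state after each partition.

Partition 1: pivot=0 at index 0 -> [0, 26, 22, 13, 1, 27]
Partition 2: pivot=27 at index 5 -> [0, 26, 22, 13, 1, 27]
Partition 3: pivot=1 at index 1 -> [0, 1, 22, 13, 26, 27]
Partition 4: pivot=26 at index 4 -> [0, 1, 22, 13, 26, 27]
Partition 5: pivot=13 at index 2 -> [0, 1, 13, 22, 26, 27]


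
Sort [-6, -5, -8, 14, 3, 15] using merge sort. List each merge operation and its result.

Divide and conquer:
  Merge [-5] + [-8] -> [-8, -5]
  Merge [-6] + [-8, -5] -> [-8, -6, -5]
  Merge [3] + [15] -> [3, 15]
  Merge [14] + [3, 15] -> [3, 14, 15]
  Merge [-8, -6, -5] + [3, 14, 15] -> [-8, -6, -5, 3, 14, 15]


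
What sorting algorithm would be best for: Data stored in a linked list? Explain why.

Best choice: Merge sort
Reason: Merge sort doesn't require random access; can be done in O(1) extra space for linked lists


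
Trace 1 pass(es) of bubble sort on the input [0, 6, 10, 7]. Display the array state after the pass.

After pass 1: [0, 6, 7, 10] (1 swaps)
Total swaps: 1


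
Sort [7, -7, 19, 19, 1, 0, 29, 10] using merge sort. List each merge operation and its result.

Divide and conquer:
  Merge [7] + [-7] -> [-7, 7]
  Merge [19] + [19] -> [19, 19]
  Merge [-7, 7] + [19, 19] -> [-7, 7, 19, 19]
  Merge [1] + [0] -> [0, 1]
  Merge [29] + [10] -> [10, 29]
  Merge [0, 1] + [10, 29] -> [0, 1, 10, 29]
  Merge [-7, 7, 19, 19] + [0, 1, 10, 29] -> [-7, 0, 1, 7, 10, 19, 19, 29]


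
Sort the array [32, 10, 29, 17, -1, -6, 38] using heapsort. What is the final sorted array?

Build heap: [38, 17, 32, 10, -1, -6, 29]
Extract 38: [32, 17, 29, 10, -1, -6, 38]
Extract 32: [29, 17, -6, 10, -1, 32, 38]
Extract 29: [17, 10, -6, -1, 29, 32, 38]
Extract 17: [10, -1, -6, 17, 29, 32, 38]
Extract 10: [-1, -6, 10, 17, 29, 32, 38]
Extract -1: [-6, -1, 10, 17, 29, 32, 38]


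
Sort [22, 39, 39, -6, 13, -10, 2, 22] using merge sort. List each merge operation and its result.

Divide and conquer:
  Merge [22] + [39] -> [22, 39]
  Merge [39] + [-6] -> [-6, 39]
  Merge [22, 39] + [-6, 39] -> [-6, 22, 39, 39]
  Merge [13] + [-10] -> [-10, 13]
  Merge [2] + [22] -> [2, 22]
  Merge [-10, 13] + [2, 22] -> [-10, 2, 13, 22]
  Merge [-6, 22, 39, 39] + [-10, 2, 13, 22] -> [-10, -6, 2, 13, 22, 22, 39, 39]


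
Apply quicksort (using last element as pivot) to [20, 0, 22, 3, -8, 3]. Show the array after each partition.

Partition 1: pivot=3 at index 3 -> [0, 3, -8, 3, 22, 20]
Partition 2: pivot=-8 at index 0 -> [-8, 3, 0, 3, 22, 20]
Partition 3: pivot=0 at index 1 -> [-8, 0, 3, 3, 22, 20]
Partition 4: pivot=20 at index 4 -> [-8, 0, 3, 3, 20, 22]


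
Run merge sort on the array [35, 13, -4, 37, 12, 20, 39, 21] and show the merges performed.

Divide and conquer:
  Merge [35] + [13] -> [13, 35]
  Merge [-4] + [37] -> [-4, 37]
  Merge [13, 35] + [-4, 37] -> [-4, 13, 35, 37]
  Merge [12] + [20] -> [12, 20]
  Merge [39] + [21] -> [21, 39]
  Merge [12, 20] + [21, 39] -> [12, 20, 21, 39]
  Merge [-4, 13, 35, 37] + [12, 20, 21, 39] -> [-4, 12, 13, 20, 21, 35, 37, 39]


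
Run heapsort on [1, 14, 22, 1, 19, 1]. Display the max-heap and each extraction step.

Build heap: [22, 19, 1, 1, 14, 1]
Extract 22: [19, 14, 1, 1, 1, 22]
Extract 19: [14, 1, 1, 1, 19, 22]
Extract 14: [1, 1, 1, 14, 19, 22]
Extract 1: [1, 1, 1, 14, 19, 22]
Extract 1: [1, 1, 1, 14, 19, 22]


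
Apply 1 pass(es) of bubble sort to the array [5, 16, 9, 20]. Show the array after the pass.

After pass 1: [5, 9, 16, 20] (1 swaps)
Total swaps: 1


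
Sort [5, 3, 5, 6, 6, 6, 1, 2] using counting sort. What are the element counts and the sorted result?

Count array: [0, 1, 1, 1, 0, 2, 3]
(count[i] = number of elements equal to i)
Cumulative count: [0, 1, 2, 3, 3, 5, 8]
Sorted: [1, 2, 3, 5, 5, 6, 6, 6]


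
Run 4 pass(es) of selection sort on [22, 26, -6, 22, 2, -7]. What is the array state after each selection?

Pass 1: Select minimum -7 at index 5, swap -> [-7, 26, -6, 22, 2, 22]
Pass 2: Select minimum -6 at index 2, swap -> [-7, -6, 26, 22, 2, 22]
Pass 3: Select minimum 2 at index 4, swap -> [-7, -6, 2, 22, 26, 22]
Pass 4: Select minimum 22 at index 3, swap -> [-7, -6, 2, 22, 26, 22]


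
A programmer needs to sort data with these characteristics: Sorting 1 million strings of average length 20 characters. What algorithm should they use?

Best choice: MSD radix sort or Mergesort
Reason: MSD radix sort is a non-comparison sort that buckets the strings by successive character positions, running in time proportional to the total number of characters examined rather than O(n log n) string comparisons; mergesort is a stable O(n log n)-comparison alternative that works for arbitrary variable-length keys


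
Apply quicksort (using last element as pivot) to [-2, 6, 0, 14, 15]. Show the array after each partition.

Partition 1: pivot=15 at index 4 -> [-2, 6, 0, 14, 15]
Partition 2: pivot=14 at index 3 -> [-2, 6, 0, 14, 15]
Partition 3: pivot=0 at index 1 -> [-2, 0, 6, 14, 15]


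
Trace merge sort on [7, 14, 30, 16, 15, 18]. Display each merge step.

Divide and conquer:
  Merge [14] + [30] -> [14, 30]
  Merge [7] + [14, 30] -> [7, 14, 30]
  Merge [15] + [18] -> [15, 18]
  Merge [16] + [15, 18] -> [15, 16, 18]
  Merge [7, 14, 30] + [15, 16, 18] -> [7, 14, 15, 16, 18, 30]


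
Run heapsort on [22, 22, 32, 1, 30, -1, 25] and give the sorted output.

Build heap: [32, 30, 25, 1, 22, -1, 22]
Extract 32: [30, 22, 25, 1, 22, -1, 32]
Extract 30: [25, 22, -1, 1, 22, 30, 32]
Extract 25: [22, 22, -1, 1, 25, 30, 32]
Extract 22: [22, 1, -1, 22, 25, 30, 32]
Extract 22: [1, -1, 22, 22, 25, 30, 32]
Extract 1: [-1, 1, 22, 22, 25, 30, 32]
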